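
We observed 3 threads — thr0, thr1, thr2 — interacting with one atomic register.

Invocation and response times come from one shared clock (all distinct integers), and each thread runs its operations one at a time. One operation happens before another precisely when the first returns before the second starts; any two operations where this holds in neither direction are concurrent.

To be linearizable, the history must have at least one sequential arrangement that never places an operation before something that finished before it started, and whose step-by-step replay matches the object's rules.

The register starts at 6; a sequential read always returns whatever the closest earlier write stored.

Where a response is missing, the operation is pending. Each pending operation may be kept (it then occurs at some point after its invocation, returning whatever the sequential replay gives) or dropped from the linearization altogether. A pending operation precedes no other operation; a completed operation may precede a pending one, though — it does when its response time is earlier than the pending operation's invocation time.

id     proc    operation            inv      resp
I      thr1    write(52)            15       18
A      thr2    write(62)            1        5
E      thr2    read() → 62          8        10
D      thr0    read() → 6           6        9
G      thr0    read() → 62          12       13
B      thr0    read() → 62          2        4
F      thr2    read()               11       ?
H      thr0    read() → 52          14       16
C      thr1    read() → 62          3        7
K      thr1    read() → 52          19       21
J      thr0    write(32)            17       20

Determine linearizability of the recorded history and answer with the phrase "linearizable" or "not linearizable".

prefix check: 1..8 passes, 1..9 fails once D's time-9 response joins
the 4 completed operations admit 8 real-time orders; each fails the atomic register replay
no escape via the 1 pending operation (E): every completion choice fails
e.g. A, B, C, D (pending dropped): illegal at step 4, since D read() → 6 cannot apply there
e.g. A, B, D, C (pending dropped): illegal at step 3, since D read() → 6 cannot apply there

not linearizable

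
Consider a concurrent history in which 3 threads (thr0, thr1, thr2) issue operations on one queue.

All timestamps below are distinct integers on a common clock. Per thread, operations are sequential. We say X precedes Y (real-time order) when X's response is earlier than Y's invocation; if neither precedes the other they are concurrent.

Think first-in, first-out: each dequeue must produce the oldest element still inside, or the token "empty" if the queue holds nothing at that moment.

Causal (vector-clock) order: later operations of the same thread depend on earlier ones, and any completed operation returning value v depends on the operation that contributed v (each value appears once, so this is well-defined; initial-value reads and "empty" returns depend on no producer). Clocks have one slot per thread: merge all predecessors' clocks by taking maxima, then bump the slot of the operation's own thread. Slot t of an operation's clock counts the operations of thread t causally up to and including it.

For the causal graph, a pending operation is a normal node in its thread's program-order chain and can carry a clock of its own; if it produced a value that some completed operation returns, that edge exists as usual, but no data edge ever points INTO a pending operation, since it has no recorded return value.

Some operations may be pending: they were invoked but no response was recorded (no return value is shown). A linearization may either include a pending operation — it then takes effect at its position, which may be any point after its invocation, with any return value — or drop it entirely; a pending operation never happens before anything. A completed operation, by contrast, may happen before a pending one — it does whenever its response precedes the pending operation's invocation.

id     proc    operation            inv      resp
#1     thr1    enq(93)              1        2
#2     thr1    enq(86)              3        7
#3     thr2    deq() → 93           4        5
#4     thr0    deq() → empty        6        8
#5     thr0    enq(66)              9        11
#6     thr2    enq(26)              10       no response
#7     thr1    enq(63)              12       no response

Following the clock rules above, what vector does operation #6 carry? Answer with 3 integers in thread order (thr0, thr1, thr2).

(0, 1, 2)

no predecessors for #1 (invoked 1): thr1 increments from zero → (0, 1, 0)
no predecessors for #4 (invoked 6): thr0 increments from zero → (1, 0, 0)
merge at #3 (invoked 4): VC(#1)=(0, 1, 0), own-thread bump on thr2 → (0, 1, 1)
merge at #2 (invoked 3): VC(#1)=(0, 1, 0), own-thread bump on thr1 → (0, 2, 0)
merge at #5 (invoked 9): VC(#4)=(1, 0, 0), own-thread bump on thr0 → (2, 0, 0)
merge at #6 (invoked 10): VC(#3)=(0, 1, 1), own-thread bump on thr2 → (0, 1, 2)
merge at #7 (invoked 12): VC(#2)=(0, 2, 0), own-thread bump on thr1 → (0, 3, 0)
target: VC(#6) = (0, 1, 2)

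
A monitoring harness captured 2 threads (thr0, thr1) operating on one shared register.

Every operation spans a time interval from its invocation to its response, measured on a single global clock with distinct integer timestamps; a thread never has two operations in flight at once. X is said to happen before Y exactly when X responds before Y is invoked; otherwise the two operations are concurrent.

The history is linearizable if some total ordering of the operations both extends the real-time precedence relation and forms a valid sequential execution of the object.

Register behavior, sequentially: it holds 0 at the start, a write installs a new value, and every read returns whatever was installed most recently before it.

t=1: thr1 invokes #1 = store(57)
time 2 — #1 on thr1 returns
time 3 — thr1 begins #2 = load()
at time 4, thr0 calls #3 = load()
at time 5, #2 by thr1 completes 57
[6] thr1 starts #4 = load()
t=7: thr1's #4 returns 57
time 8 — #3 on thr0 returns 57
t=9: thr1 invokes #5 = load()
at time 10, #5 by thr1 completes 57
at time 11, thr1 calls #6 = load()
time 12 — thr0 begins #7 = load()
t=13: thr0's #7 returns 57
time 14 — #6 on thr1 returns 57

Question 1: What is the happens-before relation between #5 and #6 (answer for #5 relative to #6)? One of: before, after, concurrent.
Answer: before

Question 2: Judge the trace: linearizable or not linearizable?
linearizable

witness order: #1, #2, #3, #4, #5, #6, #7
after step 1 (#1 store(57)): value 57
after step 2 (#2 load() → 57): value 57
after step 3 (#3 load() → 57): value 57
after step 4 (#4 load() → 57): value 57
after step 5 (#5 load() → 57): value 57
after step 6 (#6 load() → 57): value 57
after step 7 (#7 load() → 57): value 57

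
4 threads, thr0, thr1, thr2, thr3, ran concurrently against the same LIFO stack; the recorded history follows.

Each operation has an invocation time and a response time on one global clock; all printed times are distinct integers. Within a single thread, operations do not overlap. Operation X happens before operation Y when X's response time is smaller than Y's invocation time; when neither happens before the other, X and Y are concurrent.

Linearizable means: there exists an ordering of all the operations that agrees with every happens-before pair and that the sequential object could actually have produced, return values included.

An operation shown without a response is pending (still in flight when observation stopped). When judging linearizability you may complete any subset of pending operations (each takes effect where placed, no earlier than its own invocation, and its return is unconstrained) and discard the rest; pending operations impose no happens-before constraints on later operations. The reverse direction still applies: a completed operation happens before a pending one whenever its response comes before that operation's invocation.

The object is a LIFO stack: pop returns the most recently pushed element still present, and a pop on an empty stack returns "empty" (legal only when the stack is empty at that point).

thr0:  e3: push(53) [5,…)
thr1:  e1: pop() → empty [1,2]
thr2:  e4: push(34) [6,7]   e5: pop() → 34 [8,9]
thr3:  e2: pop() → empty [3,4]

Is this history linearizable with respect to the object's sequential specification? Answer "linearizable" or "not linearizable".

one valid linearization: e1, e2, e3, e4, e5
step 1: e1 pop() → empty — stack <>
step 2: e2 pop() → empty — stack <>
step 3: e3 push(53) (pending, included) — stack <53>
step 4: e4 push(34) — stack <53,34>
step 5: e5 pop() → 34 — stack <53>

linearizable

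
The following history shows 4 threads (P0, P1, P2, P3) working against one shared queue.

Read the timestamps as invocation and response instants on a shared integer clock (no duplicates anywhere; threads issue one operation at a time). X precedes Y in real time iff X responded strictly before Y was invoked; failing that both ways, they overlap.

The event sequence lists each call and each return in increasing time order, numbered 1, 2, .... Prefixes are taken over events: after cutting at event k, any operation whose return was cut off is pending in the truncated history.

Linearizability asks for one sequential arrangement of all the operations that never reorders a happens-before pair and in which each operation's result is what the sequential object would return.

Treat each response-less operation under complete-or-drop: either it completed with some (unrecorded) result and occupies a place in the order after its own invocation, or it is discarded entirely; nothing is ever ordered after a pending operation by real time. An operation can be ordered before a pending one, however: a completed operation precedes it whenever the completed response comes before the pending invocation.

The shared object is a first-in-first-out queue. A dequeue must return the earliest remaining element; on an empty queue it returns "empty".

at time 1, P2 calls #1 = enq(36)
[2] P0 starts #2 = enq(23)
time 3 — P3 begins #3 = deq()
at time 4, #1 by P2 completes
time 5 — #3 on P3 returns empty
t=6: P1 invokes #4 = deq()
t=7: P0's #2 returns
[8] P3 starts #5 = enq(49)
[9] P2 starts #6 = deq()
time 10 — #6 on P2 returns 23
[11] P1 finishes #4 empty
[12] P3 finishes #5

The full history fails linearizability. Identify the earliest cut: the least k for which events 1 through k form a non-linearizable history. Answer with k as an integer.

11

one valid order for events 1..10 is #3, #1, #2, #4, #5, #6:
step 1: #3 deq() → empty — queue <>
step 2: #1 enq(36) — queue <36>
step 3: #2 enq(23) — queue <36,23>
step 4: #4 deq() (pending, included) — queue <23>
step 5: #5 enq(49) (pending, included) — queue <23,49>
step 6: #6 deq() → 23 — queue <49>
once event 11 joins (#4's response, time 11), exhaustive search finds no witness
completion choices over the 1 pending operation (#5) were checked; none helps
take #1, #2, #3, #4, #6 (pending dropped): step 3 already fails, because #3 deq() → empty cannot occur there
take #1, #2, #3, #6, #4 (pending dropped): step 3 already fails, because #3 deq() → empty cannot occur there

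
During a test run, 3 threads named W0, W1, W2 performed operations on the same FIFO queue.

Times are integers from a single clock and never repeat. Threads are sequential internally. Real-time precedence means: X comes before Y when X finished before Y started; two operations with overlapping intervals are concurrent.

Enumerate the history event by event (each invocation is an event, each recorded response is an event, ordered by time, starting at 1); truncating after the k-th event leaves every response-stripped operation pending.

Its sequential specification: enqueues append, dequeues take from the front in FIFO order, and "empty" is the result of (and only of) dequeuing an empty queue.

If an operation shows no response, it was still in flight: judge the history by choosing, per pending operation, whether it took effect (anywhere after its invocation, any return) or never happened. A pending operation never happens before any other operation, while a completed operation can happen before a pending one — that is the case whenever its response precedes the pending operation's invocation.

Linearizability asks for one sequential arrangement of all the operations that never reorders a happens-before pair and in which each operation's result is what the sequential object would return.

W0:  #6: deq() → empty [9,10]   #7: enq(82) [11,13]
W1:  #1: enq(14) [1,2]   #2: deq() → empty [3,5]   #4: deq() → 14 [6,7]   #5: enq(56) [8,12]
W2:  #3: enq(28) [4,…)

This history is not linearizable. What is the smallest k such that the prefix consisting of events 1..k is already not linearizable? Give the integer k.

one valid order for events 1..4 is #1:
1. #1 enq(14), leaving queue <14>
include event 5 — #2 responding at 5 — and every candidate order breaks
no escape via the 1 pending operation (#3): every completion choice fails
sample order #1, #2 (pending dropped) stalls at step 2 — #2 deq() → empty has no legal effect

5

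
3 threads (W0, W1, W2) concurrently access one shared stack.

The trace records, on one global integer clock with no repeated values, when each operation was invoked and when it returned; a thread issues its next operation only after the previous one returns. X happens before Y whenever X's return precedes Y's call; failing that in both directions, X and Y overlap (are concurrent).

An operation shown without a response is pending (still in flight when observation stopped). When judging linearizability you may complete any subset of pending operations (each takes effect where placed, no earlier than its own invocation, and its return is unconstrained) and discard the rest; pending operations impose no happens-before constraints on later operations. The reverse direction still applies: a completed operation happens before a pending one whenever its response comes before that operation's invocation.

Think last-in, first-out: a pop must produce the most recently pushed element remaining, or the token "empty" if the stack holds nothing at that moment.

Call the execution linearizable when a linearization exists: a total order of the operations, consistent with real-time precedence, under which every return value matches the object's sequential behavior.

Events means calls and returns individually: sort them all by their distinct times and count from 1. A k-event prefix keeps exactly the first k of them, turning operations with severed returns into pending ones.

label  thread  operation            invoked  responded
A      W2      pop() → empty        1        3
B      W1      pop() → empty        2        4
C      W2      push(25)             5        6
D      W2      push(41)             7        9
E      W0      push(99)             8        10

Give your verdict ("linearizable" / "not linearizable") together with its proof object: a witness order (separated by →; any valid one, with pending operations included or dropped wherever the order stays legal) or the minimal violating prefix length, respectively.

step 1: A pop() → empty — stack <>
step 2: B pop() → empty — stack <>
step 3: C push(25) — stack <25>
step 4: D push(41) — stack <25,41>
step 5: E push(99) — stack <25,41,99>

linearizable — witness: A → B → C → D → E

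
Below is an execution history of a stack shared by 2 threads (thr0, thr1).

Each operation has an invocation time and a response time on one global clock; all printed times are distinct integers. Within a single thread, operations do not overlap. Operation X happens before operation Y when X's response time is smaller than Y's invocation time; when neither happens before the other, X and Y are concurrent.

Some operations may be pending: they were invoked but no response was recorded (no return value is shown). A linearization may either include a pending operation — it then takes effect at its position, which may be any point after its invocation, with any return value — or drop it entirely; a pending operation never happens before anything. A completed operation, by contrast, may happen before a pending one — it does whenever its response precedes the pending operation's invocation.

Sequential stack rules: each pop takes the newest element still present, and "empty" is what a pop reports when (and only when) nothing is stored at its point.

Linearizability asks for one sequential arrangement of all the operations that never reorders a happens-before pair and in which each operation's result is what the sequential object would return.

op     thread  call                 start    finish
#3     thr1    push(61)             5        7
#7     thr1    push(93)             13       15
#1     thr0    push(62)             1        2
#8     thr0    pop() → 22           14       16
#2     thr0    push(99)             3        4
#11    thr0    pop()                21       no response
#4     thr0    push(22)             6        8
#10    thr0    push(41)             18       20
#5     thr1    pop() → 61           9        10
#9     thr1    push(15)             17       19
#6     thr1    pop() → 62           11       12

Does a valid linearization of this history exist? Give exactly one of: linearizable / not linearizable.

the violation lands at event 12, #6's response at time 12: events 1..11 linearize, events 1..12 do not
every one of the 2 real-time-consistent orders over 6 completed stack ops fails the sequential spec
for example #1, #2, #3, #4, #5, #6 fails at step 5: #5 pop() → 61 is not legal there
for example #1, #2, #4, #3, #5, #6 fails at step 6: #6 pop() → 62 is not legal there

not linearizable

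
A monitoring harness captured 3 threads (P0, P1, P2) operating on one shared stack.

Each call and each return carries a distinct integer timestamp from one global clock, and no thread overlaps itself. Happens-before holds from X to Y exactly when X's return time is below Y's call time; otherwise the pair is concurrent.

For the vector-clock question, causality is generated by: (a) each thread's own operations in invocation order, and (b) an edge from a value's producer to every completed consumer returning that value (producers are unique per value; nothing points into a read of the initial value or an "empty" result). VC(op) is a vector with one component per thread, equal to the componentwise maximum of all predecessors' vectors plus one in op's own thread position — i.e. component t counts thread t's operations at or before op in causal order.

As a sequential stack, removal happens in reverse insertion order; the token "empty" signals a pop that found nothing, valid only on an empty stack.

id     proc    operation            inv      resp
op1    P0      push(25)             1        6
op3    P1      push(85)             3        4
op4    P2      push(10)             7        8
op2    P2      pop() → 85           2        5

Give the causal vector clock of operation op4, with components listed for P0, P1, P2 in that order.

op3, invoked 3, has no incoming edges; only P1's bump applies → (0, 1, 0)
op1, invoked 1, has no incoming edges; only P0's bump applies → (1, 0, 0)
from VC(op3)=(0, 1, 0), op2 (invoked 2) maxes components and bumps P2 → (0, 1, 1)
from VC(op2)=(0, 1, 1), op4 (invoked 7) maxes components and bumps P2 → (0, 1, 2)
target: VC(op4) = (0, 1, 2)

(0, 1, 2)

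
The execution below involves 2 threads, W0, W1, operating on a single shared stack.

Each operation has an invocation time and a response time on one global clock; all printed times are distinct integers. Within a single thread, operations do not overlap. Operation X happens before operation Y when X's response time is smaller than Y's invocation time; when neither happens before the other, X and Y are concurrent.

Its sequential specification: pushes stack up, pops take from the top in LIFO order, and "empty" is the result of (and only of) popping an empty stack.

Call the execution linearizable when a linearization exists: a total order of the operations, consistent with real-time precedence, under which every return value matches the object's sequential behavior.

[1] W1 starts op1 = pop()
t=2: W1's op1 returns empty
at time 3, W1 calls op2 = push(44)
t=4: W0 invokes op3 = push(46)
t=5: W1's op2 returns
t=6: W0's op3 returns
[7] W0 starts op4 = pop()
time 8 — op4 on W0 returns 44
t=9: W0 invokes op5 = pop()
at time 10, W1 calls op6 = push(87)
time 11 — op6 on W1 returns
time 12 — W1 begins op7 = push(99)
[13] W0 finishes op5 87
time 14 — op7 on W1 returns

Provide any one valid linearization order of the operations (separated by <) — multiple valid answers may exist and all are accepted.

step 1: op1 pop() → empty — stack <>
step 2: op3 push(46) — stack <46>
step 3: op2 push(44) — stack <46,44>
step 4: op4 pop() → 44 — stack <46>
step 5: op6 push(87) — stack <46,87>
step 6: op5 pop() → 87 — stack <46>
step 7: op7 push(99) — stack <46,99>

op1 < op3 < op2 < op4 < op6 < op5 < op7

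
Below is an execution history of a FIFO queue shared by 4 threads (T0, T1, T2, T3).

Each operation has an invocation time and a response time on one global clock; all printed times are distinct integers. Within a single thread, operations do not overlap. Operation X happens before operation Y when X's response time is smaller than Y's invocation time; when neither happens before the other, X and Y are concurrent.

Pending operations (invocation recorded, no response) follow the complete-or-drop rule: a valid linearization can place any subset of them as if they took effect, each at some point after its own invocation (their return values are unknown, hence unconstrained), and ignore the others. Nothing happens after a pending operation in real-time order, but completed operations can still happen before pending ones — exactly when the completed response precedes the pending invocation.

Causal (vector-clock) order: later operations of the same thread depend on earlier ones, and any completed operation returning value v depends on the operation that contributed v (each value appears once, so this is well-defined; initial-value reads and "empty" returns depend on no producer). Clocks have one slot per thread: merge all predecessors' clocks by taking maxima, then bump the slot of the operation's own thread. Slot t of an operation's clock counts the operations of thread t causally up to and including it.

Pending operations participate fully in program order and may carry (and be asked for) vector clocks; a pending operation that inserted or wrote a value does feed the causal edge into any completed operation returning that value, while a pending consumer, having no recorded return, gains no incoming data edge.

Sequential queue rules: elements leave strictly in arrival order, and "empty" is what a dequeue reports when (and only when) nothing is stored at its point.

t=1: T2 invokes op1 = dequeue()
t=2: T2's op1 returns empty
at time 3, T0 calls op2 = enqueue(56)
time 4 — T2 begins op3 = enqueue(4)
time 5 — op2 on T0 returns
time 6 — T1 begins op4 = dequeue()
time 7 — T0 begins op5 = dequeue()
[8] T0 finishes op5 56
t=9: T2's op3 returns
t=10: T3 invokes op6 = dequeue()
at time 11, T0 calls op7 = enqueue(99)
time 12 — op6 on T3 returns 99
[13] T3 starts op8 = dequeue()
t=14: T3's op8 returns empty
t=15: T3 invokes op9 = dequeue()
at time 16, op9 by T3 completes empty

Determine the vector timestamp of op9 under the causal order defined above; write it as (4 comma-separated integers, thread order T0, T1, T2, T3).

no predecessors for op1 (invoked 1): T2 increments from zero → (0, 0, 1, 0)
no predecessors for op4 (invoked 6): T1 increments from zero → (0, 1, 0, 0)
no predecessors for op2 (invoked 3): T0 increments from zero → (1, 0, 0, 0)
op3, invoked 4, takes VC(op1)=(0, 0, 1, 0) under max, adds 1 for T2 → (0, 0, 2, 0)
op5, invoked 7, takes VC(op2)=(1, 0, 0, 0) under max, adds 1 for T0 → (2, 0, 0, 0)
op7, invoked 11, takes VC(op5)=(2, 0, 0, 0) under max, adds 1 for T0 → (3, 0, 0, 0)
op6, invoked 10, takes VC(op7)=(3, 0, 0, 0) under max, adds 1 for T3 → (3, 0, 0, 1)
op8, invoked 13, takes VC(op6)=(3, 0, 0, 1) under max, adds 1 for T3 → (3, 0, 0, 2)
op9, invoked 15, takes VC(op8)=(3, 0, 0, 2) under max, adds 1 for T3 → (3, 0, 0, 3)
target: VC(op9) = (3, 0, 0, 3)

(3, 0, 0, 3)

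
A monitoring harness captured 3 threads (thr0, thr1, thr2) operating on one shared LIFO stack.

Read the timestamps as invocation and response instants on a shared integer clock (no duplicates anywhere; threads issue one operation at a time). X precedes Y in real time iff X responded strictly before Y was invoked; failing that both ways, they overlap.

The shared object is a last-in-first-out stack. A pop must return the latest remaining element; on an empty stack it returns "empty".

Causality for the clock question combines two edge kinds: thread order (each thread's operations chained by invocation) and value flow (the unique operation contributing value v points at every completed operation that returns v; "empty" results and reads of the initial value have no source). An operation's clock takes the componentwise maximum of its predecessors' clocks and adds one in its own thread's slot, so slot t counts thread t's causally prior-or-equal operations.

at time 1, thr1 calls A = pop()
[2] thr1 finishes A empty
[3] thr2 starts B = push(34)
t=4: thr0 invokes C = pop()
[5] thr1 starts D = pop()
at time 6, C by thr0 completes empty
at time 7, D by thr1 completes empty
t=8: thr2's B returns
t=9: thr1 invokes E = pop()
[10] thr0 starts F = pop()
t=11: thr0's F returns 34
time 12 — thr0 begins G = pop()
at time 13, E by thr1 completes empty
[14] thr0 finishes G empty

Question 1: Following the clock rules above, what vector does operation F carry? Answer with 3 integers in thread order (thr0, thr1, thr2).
Answer: (2, 0, 1)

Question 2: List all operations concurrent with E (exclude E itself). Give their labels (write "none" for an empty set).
Answer: F, G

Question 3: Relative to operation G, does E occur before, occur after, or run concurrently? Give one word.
Answer: concurrent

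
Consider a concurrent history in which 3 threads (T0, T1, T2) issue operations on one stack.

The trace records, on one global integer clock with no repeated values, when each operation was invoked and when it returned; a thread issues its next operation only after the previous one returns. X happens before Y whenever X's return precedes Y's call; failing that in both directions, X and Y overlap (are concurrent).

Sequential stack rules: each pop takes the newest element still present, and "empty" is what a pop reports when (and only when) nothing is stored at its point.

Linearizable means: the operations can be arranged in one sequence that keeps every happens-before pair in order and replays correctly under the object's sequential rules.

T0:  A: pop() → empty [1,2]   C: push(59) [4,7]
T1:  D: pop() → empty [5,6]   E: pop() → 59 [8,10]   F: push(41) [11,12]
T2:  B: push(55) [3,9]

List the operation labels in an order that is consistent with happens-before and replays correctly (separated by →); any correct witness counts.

1. A pop() → empty, leaving stack <>
2. D pop() → empty, leaving stack <>
3. B push(55), leaving stack <55>
4. C push(59), leaving stack <55,59>
5. E pop() → 59, leaving stack <55>
6. F push(41), leaving stack <55,41>

A → D → B → C → E → F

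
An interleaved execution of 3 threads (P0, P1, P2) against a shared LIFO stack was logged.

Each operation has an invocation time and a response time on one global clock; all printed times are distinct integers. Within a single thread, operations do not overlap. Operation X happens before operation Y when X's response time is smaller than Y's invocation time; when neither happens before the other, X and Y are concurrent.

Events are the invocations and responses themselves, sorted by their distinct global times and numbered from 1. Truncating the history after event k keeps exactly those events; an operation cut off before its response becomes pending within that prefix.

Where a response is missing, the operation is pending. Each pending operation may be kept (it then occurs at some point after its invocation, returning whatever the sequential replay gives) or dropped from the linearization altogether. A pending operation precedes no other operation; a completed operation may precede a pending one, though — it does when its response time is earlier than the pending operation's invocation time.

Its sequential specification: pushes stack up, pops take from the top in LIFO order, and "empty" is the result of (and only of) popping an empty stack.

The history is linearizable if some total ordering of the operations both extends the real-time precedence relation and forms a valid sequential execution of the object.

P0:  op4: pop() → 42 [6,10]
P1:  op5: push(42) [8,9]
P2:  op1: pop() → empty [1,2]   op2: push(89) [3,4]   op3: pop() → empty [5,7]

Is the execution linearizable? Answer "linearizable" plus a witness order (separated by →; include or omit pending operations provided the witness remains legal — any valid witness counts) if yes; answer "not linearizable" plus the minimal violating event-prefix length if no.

prefix check: 1..9 passes, 1..10 fails once op4's time-10 response joins
every one of the 3 real-time-consistent orders over 5 completed LIFO stack ops fails the sequential spec
for example op1, op2, op3, op4, op5 fails at step 3: op3 pop() → empty is not legal there
for example op1, op2, op3, op5, op4 fails at step 3: op3 pop() → empty is not legal there

not linearizable — minimal violating prefix: 10 events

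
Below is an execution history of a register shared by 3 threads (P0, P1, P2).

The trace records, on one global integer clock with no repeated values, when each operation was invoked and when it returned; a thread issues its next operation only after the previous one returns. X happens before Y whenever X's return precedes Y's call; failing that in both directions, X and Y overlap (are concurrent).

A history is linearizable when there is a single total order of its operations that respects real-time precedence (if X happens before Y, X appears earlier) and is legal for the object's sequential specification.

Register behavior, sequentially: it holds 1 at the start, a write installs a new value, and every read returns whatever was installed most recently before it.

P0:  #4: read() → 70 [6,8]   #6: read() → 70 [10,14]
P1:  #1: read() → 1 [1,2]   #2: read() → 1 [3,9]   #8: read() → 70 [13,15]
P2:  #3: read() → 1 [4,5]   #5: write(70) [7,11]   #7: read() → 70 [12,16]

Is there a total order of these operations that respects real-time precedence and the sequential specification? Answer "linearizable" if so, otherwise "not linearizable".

linearizable

a witness: #1, #2, #3, #5, #4, #6, #7, #8
step 1: #1 read() → 1 — value 1
step 2: #2 read() → 1 — value 1
step 3: #3 read() → 1 — value 1
step 4: #5 write(70) — value 70
step 5: #4 read() → 70 — value 70
step 6: #6 read() → 70 — value 70
step 7: #7 read() → 70 — value 70
step 8: #8 read() → 70 — value 70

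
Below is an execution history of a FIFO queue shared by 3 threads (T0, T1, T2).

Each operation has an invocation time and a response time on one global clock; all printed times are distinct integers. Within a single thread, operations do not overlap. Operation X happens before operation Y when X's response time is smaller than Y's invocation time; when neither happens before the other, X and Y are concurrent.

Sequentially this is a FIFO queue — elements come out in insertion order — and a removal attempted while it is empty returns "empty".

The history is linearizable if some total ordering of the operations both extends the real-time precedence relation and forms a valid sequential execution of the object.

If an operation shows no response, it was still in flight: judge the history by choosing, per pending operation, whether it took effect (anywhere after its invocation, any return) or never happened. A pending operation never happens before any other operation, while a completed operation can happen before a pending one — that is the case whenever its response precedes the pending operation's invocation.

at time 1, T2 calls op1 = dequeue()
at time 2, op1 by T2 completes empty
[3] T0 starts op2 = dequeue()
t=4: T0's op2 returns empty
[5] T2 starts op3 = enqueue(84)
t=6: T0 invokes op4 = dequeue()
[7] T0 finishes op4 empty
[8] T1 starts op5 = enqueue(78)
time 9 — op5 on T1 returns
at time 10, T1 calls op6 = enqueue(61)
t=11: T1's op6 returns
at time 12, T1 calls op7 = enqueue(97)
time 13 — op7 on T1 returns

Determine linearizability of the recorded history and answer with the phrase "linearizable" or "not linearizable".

linearizable

a witness: op1, op2, op4, op3, op5, op6, op7
1. op1 dequeue() → empty, leaving queue <>
2. op2 dequeue() → empty, leaving queue <>
3. op4 dequeue() → empty, leaving queue <>
4. op3 enqueue(84) (pending, included), leaving queue <84>
5. op5 enqueue(78), leaving queue <84,78>
6. op6 enqueue(61), leaving queue <84,78,61>
7. op7 enqueue(97), leaving queue <84,78,61,97>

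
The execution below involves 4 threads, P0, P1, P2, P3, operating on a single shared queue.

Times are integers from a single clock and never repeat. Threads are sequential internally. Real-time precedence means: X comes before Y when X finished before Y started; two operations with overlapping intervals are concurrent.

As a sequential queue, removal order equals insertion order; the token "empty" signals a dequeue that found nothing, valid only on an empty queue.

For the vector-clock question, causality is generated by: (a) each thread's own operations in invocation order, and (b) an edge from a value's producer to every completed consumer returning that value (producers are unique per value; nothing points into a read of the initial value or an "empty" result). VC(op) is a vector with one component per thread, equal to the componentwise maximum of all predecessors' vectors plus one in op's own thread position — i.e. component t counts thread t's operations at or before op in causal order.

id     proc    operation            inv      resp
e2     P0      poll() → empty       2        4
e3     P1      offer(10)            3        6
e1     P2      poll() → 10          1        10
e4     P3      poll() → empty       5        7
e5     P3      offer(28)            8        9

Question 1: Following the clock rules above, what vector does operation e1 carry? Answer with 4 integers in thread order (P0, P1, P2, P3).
(0, 1, 1, 0)

VC(e4, invoked at 5): no causal predecessors; +1 on P3 → (0, 0, 0, 1)
VC(e3, invoked at 3): no causal predecessors; +1 on P1 → (0, 1, 0, 0)
VC(e2, invoked at 2): no causal predecessors; +1 on P0 → (1, 0, 0, 0)
e5 (invocation 8): componentwise max over VC(e4)=(0, 0, 0, 1), +1 at P3, giving (0, 0, 0, 2)
e1 (invocation 1): componentwise max over VC(e3)=(0, 1, 0, 0), +1 at P2, giving (0, 1, 1, 0)
target: VC(e1) = (0, 1, 1, 0)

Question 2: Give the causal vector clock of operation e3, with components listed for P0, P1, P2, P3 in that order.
(0, 1, 0, 0)

e4, invoked 5, has no incoming edges; only P3's bump applies → (0, 0, 0, 1)
e3, invoked 3, has no incoming edges; only P1's bump applies → (0, 1, 0, 0)
e2, invoked 2, has no incoming edges; only P0's bump applies → (1, 0, 0, 0)
merge at e5 (invoked 8): VC(e4)=(0, 0, 0, 1), own-thread bump on P3 → (0, 0, 0, 2)
merge at e1 (invoked 1): VC(e3)=(0, 1, 0, 0), own-thread bump on P2 → (0, 1, 1, 0)
target: VC(e3) = (0, 1, 0, 0)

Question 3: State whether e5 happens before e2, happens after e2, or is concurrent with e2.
after

e5 spans [8,9], e2 spans [2,4]
resp(e2)=4 < inv(e5)=8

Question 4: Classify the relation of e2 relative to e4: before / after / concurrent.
before

e2 spans [2,4], e4 spans [5,7]
resp(e2)=4 < inv(e4)=5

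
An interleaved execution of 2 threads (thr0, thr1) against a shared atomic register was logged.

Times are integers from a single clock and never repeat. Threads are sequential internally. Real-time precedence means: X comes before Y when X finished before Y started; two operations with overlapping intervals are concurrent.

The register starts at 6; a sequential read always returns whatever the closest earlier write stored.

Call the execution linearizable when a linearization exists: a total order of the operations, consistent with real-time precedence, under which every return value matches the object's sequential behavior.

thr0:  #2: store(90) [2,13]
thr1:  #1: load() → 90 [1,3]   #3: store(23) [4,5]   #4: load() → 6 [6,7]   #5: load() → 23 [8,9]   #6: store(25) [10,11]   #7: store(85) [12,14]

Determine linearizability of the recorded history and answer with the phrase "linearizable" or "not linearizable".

not linearizable

already the first 7 events (up to #4's response at time 7) admit no linearization; the first 6 still do
a single order respects real time; the 3 completed atomic register operations fail replay along it
every completion of the 1 pending operation (#2) was checked; none linearizes
take #1, #3, #4 (pending dropped): step 1 already fails, because #1 load() → 90 cannot occur there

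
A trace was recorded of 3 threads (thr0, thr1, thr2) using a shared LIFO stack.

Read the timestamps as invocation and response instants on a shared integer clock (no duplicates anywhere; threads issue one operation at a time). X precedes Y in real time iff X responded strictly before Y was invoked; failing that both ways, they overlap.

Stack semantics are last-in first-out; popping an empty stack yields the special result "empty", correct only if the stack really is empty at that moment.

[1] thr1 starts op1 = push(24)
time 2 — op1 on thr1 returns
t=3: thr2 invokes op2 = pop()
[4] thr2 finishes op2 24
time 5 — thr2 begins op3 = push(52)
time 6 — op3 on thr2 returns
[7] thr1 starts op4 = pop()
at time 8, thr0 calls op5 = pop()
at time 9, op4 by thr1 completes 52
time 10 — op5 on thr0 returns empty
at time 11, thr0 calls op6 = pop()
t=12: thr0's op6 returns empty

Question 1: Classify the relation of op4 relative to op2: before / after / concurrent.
Answer: after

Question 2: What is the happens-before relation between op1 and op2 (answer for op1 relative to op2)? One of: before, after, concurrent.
Answer: before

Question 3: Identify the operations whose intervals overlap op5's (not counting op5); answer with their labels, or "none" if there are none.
Answer: op4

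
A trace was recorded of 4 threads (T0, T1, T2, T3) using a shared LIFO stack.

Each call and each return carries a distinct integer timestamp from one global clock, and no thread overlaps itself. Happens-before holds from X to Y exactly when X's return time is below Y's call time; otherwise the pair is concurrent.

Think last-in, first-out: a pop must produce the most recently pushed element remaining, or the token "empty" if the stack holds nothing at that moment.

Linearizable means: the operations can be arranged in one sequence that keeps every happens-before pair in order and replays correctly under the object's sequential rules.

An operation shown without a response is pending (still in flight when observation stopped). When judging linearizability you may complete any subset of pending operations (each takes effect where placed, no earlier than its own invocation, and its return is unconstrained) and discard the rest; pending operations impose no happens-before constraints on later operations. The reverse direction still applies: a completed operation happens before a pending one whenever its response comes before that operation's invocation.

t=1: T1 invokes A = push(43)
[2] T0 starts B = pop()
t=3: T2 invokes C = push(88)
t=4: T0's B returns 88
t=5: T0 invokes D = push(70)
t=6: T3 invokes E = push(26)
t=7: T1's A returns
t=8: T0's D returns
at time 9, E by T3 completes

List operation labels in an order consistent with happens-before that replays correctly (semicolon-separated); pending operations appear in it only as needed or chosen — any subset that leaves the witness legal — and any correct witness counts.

1. A push(43), leaving stack <43>
2. C push(88) (pending, included), leaving stack <43,88>
3. B pop() → 88, leaving stack <43>
4. D push(70), leaving stack <43,70>
5. E push(26), leaving stack <43,70,26>

A; C; B; D; E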